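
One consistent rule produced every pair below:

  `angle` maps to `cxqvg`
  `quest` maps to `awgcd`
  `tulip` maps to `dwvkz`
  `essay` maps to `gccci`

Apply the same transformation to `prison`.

zbkcqx

The shift depends on letter class: consonant n→x is +10, but vowel a→c is +2. Vowels shift forward by 2 and consonants shift forward by 10.
On prison: p(cons)+10=z, r(cons)+10=b, i(vowel)+2=k, s(cons)+10=c, o(vowel)+2=q, n(cons)+10=x.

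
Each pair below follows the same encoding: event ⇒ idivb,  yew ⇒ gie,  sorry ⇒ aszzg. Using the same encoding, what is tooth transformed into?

The rule splits by letter class: vowels +4, consonants +8.
On tooth: t(cons)+8=b, o(vowel)+4=s, o(vowel)+4=s, t(cons)+8=b, h(cons)+8=p.

bssbp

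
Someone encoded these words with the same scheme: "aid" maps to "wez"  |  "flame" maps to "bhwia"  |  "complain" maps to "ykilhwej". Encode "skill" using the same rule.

ogehh

Compare letters: a→w is +22, i→e is +22, d→z is +22 — a constant shift. It's a constant shift of +22 (ROT22).
For skill: s+22=o, k+22=g, i+22=e, l+22=h, l+22=h.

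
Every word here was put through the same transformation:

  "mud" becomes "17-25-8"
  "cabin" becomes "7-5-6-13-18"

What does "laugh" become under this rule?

16-5-25-11-12

m is letter #13 and maps to 17: an offset of 4. The number is (letter's place in the alphabet, a=1) + 4.
For laugh: l=12→16, a=1→5, u=21→25, g=7→11, h=8→12.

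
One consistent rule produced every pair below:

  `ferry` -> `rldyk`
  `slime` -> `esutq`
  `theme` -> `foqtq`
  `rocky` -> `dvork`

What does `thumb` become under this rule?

fogtn

Shifts by position in ferry: pos 0: f→r (+12), pos 1: e→l (+7), pos 2: r→d (+12), pos 3: r→y (+7) — repeating every 2. A repeating key of period 2 is used — shifts +12, +7 over and over.
For thumb: t+12=f, h+7=o, u+12=g, m+7=t, b+12=n.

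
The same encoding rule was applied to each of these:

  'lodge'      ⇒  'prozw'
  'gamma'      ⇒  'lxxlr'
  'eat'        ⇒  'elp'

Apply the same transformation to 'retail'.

The output letters match the input read backwards, each shifted +11: lodge reversed is egdol. Two steps: reverse the string, then apply a Caesar shift of +11.
For retail: reverse → liater; then shift: l+11=w, i+11=t, a+11=l, t+11=e, e+11=p, r+11=c.

wtlepc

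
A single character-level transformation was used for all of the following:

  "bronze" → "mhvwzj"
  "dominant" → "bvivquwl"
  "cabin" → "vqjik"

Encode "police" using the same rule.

mkqtwx

The output letters match the input read backwards, each shifted +8: bronze reversed is eznorb. Read the word backwards and shift each letter +8.
For police: reverse → ecilop; then shift: e+8=m, c+8=k, i+8=q, l+8=t, o+8=w, p+8=x.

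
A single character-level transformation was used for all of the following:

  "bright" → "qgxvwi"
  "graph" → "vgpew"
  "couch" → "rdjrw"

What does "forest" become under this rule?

Compare letters: b→q is +15, r→g is +15, i→x is +15 — a constant shift. This is a Caesar cipher with shift 15.
Applying it to forest: f+15=u, o+15=d, r+15=g, e+15=t, s+15=h, t+15=i.

udgthi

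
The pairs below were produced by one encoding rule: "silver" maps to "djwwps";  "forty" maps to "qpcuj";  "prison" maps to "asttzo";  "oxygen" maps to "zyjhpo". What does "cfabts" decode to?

Shifts by position in silver: pos 0: s→d (+11), pos 1: i→j (+1), pos 2: l→w (+11), pos 3: v→w (+1) — repeating every 2. A repeating key of period 2 is used — shifts +11, +1 over and over.
Undoing it on cfabts: c−11=r, f−1=e, a−11=p, b−1=a, t−11=i, s−1=r.

repair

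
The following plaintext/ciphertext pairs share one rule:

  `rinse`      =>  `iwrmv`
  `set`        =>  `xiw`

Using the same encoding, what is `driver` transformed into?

The output letters match the input read backwards, each shifted +4: rinse reversed is esnir. The word is reversed, then every letter is shifted forward by 4.
For driver: reverse → revird; then shift: r+4=v, e+4=i, v+4=z, i+4=m, r+4=v, d+4=h.

vizmvh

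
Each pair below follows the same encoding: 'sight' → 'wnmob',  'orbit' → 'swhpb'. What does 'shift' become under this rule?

Each letter shifts forward by (position + 4), i.e. 4, 5, 6, … — the shift grows by one for each successive letter.
On shift: s+4=w, h+5=m, i+6=o, f+7=m, t+8=b.

wmomb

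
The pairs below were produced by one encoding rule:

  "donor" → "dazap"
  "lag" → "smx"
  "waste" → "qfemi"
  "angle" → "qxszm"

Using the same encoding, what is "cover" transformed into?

The output letters match the input read backwards, each shifted +12: donor reversed is ronod. Two steps: reverse the string, then apply a Caesar shift of +12.
On cover: reverse → revoc; then shift: r+12=d, e+12=q, v+12=h, o+12=a, c+12=o.

dqhao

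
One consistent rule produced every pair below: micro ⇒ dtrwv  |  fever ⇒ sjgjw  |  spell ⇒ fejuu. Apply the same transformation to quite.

nxtoj

m(12)→d(3) and i(8)→t(19) fit y≡9x+25 (mod 26); the inverse of 9 mod 26 is 3. Each letter's alphabet position (a=0..z=25) is mapped through 9·x+25 mod 26 — an affine cipher.
On quite: q(16)→9·16+25≡13=n; u(20)→9·20+25≡23=x; i(8)→9·8+25≡19=t; t(19)→9·19+25≡14=o; e(4)→9·4+25≡9=j (all mod 26).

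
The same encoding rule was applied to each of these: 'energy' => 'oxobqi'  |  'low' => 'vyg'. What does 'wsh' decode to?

mix

Compare letters: e→o is +10, n→x is +10, e→o is +10 — a constant shift. This is a Caesar cipher with shift 10.
Decoding wsh: w−10=m, s−10=i, h−10=x.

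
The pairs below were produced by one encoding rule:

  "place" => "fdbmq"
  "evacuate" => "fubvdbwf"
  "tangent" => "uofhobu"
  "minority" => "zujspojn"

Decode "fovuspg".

fortune

The output letters match the input read backwards, each shifted +1: place reversed is ecalp. Two steps: reverse the string, then apply a Caesar shift of +1.
Decoding fovuspg: shift back: f−1=e, o−1=n, v−1=u, u−1=t, s−1=r, p−1=o, g−1=f → enutrof; then reverse → fortune.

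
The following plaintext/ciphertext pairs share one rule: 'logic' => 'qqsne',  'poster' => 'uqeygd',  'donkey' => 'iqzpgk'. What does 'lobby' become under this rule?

qqnga

Shifts by position in logic: pos 0: l→q (+5), pos 1: o→q (+2), pos 2: g→s (+12), pos 3: i→n (+5), pos 4: c→e (+2) — repeating every 3. It's a Vigenère-style cipher with numeric key [5,2,12]: position i shifts by key[i mod 3].
On lobby: l+5=q, o+2=q, b+12=n, b+5=g, y+2=a.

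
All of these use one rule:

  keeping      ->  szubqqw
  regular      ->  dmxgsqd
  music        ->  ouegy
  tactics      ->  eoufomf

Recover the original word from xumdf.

The output letters match the input read backwards, each shifted +12: keeping reversed is gnipeek. Two steps: reverse the string, then apply a Caesar shift of +12.
Decoding xumdf: shift back: x−12=l, u−12=i, m−12=a, d−12=r, f−12=t → liart; then reverse → trail.

trail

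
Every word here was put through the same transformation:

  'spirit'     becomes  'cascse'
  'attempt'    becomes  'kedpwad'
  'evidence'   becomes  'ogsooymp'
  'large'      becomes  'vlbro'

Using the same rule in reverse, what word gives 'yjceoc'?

oyster

Shifts by position in spirit: pos 0: s→c (+10), pos 1: p→a (+11), pos 2: i→s (+10), pos 3: r→c (+11) — repeating every 2. The shifts repeat in a cycle of length 2: positions 0,1,… shift by +10, +11, then the pattern repeats.
Reversing it on yjceoc: y−10=o, j−11=y, c−10=s, e−11=t, o−10=e, c−11=r.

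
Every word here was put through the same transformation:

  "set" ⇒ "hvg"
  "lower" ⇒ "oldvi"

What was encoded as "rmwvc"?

index

This is the alphabet-reversal cipher (Atbash): a becomes z, b becomes y, etc.
Reversing it on rmwvc: r↔i, m↔n, w↔d, v↔e, c↔x.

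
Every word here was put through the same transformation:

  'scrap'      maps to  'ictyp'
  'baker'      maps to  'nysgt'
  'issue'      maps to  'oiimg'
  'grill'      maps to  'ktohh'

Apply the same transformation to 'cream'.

ctgyw

s(18)→i(8) and c(2)→c(2) fit y≡15x+24 (mod 26); the inverse of 15 mod 26 is 7. Each letter's alphabet position (a=0..z=25) is mapped through 15·x+24 mod 26 — an affine cipher.
On cream: c(2)→15·2+24≡2=c; r(17)→15·17+24≡19=t; e(4)→15·4+24≡6=g; a(0)→15·0+24≡24=y; m(12)→15·12+24≡22=w (all mod 26).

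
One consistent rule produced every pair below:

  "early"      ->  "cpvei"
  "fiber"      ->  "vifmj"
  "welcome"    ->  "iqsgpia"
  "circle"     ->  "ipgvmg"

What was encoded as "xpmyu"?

quilt

The output letters match the input read backwards, each shifted +4: early reversed is ylrae. The word is reversed, then every letter is shifted forward by 4.
Decoding xpmyu: shift back: x−4=t, p−4=l, m−4=i, y−4=u, u−4=q → tliuq; then reverse → quilt.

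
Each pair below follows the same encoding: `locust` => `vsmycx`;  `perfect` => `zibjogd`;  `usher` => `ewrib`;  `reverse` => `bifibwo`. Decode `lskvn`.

It's a Vigenère-style cipher with numeric key [10,4]: position i shifts by key[i mod 2].
Undoing it on lskvn: l−10=b, s−4=o, k−10=a, v−4=r, n−10=d.

board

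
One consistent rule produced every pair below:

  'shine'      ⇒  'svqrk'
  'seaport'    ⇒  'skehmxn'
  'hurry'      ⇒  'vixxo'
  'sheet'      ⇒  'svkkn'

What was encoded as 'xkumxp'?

record

s(18)→s(18) and h(7)→v(21) fit y≡21x+4 (mod 26); the inverse of 21 mod 26 is 5. Treating letters as 0–25, the rule is x ↦ 21x + 4 (mod 26).
Decoding xkumxp: x(23)→5·(23−4)≡17=r; k(10)→5·(10−4)≡4=e; u(20)→5·(20−4)≡2=c; m(12)→5·(12−4)≡14=o; x(23)→5·(23−4)≡17=r; p(15)→5·(15−4)≡3=d (all mod 26).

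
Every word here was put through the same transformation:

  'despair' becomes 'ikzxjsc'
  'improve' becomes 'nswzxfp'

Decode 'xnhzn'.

In despair: d→i is +5, e→k is +6, s→z is +7, p→x is +8 — the shift increases by 1 each position. Each letter shifts forward by (position + 5), i.e. 5, 6, 7, … — the shift grows by one for each successive letter.
Decoding xnhzn: x−5=s, n−6=h, h−7=a, z−8=r, n−9=e.

share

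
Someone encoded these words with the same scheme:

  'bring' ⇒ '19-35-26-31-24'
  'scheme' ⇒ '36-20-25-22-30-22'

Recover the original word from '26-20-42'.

The number is (letter's place in the alphabet, a=1) + 17.
Undoing it on 26-20-42: 26→(26−17)÷1=9=i, 20→(20−17)÷1=3=c, 42→(42−17)÷1=25=y.

icy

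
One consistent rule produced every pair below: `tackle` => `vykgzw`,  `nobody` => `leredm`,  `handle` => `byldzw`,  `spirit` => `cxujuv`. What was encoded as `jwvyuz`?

t(19)→v(21) and a(0)→y(24) fit y≡19x+24 (mod 26); the inverse of 19 mod 26 is 11. Treating letters as 0–25, the rule is x ↦ 19x + 24 (mod 26).
Reversing it on jwvyuz: j(9)→11·(9−24)≡17=r; w(22)→11·(22−24)≡4=e; v(21)→11·(21−24)≡19=t; y(24)→11·(24−24)≡0=a; u(20)→11·(20−24)≡8=i; z(25)→11·(25−24)≡11=l (all mod 26).

retail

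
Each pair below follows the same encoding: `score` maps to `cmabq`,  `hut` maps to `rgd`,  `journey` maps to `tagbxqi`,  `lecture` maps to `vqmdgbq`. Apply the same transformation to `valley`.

The rule splits by letter class: vowels +12, consonants +10.
For valley: v(cons)+10=f, a(vowel)+12=m, l(cons)+10=v, l(cons)+10=v, e(vowel)+12=q, y(cons)+10=i.

fmvvqi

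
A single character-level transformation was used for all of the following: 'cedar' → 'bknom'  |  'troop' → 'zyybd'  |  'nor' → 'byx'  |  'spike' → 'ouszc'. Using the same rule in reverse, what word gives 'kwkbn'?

drama

The output letters match the input read backwards, each shifted +10: cedar reversed is radec. The word is reversed, then every letter is shifted forward by 10.
Decoding kwkbn: shift back: k−10=a, w−10=m, k−10=a, b−10=r, n−10=d → amard; then reverse → drama.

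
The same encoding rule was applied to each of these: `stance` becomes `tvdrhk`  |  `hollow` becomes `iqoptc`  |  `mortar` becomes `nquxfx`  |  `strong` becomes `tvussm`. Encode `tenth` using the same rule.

ugqxm

In stance: s→t is +1, t→v is +2, a→d is +3, n→r is +4 — the shift increases by 1 each position. Letter i (0-indexed) is shifted by i+1, so successive shifts are 1, 2, 3, ….
On tenth: t+1=u, e+2=g, n+3=q, t+4=x, h+5=m.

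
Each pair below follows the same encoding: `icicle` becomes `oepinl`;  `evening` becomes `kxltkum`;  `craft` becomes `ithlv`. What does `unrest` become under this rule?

It's a Vigenère-style cipher with numeric key [6,2,7]: position i shifts by key[i mod 3].
On unrest: u+6=a, n+2=p, r+7=y, e+6=k, s+2=u, t+7=a.

apykua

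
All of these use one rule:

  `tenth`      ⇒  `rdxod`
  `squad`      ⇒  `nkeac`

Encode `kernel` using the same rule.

The output letters match the input read backwards, each shifted +10: tenth reversed is htnet. Two steps: reverse the string, then apply a Caesar shift of +10.
On kernel: reverse → lenrek; then shift: l+10=v, e+10=o, n+10=x, r+10=b, e+10=o, k+10=u.

voxbou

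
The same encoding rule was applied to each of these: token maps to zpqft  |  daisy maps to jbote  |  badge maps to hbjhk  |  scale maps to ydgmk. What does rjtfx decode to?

Shifts by position in token: pos 0: t→z (+6), pos 1: o→p (+1), pos 2: k→q (+6), pos 3: e→f (+1) — repeating every 2. A repeating key of period 2 is used — shifts +6, +1 over and over.
Undoing it on rjtfx: r−6=l, j−1=i, t−6=n, f−1=e, x−6=r.

liner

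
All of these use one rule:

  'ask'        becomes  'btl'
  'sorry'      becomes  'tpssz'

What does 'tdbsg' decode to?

Compare letters: a→b is +1, s→t is +1, k→l is +1 — a constant shift. Each letter is shifted forward by 1 in the alphabet (a Caesar shift of +1).
Reversing it on tdbsg: t−1=s, d−1=c, b−1=a, s−1=r, g−1=f.

scarf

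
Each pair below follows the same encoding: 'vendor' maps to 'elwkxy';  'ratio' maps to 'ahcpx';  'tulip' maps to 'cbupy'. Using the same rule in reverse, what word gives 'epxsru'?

violin

Shifts by position in vendor: pos 0: v→e (+9), pos 1: e→l (+7), pos 2: n→w (+9), pos 3: d→k (+7) — repeating every 2. The shifts repeat in a cycle of length 2: positions 0,1,… shift by +9, +7, then the pattern repeats.
Reversing it on epxsru: e−9=v, p−7=i, x−9=o, s−7=l, r−9=i, u−7=n.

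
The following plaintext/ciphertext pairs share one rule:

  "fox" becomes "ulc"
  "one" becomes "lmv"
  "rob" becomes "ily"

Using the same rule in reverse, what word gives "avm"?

zen

Letters are reflected about the middle of the alphabet (position → 25−position): Atbash.
Decoding avm: a↔z, v↔e, m↔n.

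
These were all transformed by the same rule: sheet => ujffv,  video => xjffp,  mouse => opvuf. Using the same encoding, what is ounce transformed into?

The rule splits by letter class: vowels +1, consonants +2.
On ounce: o(vowel)+1=p, u(vowel)+1=v, n(cons)+2=p, c(cons)+2=e, e(vowel)+1=f.

pvpef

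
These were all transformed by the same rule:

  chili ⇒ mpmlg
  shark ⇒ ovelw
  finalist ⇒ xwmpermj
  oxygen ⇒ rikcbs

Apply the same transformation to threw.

aivlx

The output letters match the input read backwards, each shifted +4: chili reversed is ilihc. Read the word backwards and shift each letter +4.
Applying it to threw: reverse → werht; then shift: w+4=a, e+4=i, r+4=v, h+4=l, t+4=x.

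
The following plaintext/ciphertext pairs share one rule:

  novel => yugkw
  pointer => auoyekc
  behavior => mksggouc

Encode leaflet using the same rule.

wkgqwke

The shift depends on letter class: consonant n→y is +11, but vowel o→u is +6. The rule splits by letter class: vowels +6, consonants +11.
On leaflet: l(cons)+11=w, e(vowel)+6=k, a(vowel)+6=g, f(cons)+11=q, l(cons)+11=w, e(vowel)+6=k, t(cons)+11=e.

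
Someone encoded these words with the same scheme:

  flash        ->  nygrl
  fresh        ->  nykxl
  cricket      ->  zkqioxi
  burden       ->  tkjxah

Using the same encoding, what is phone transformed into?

ktunv

Two steps: reverse the string, then apply a Caesar shift of +6.
Applying it to phone: reverse → enohp; then shift: e+6=k, n+6=t, o+6=u, h+6=n, p+6=v.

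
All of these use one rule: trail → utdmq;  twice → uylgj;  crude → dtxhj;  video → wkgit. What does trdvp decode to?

In trail: t→u is +1, r→t is +2, a→d is +3, i→m is +4 — the shift increases by 1 each position. Letter i (0-indexed) is shifted by i+1, so successive shifts are 1, 2, 3, ….
Decoding trdvp: t−1=s, r−2=p, d−3=a, v−4=r, p−5=k.

spark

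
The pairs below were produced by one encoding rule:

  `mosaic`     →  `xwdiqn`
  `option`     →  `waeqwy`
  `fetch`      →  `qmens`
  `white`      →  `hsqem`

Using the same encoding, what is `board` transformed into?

The rule splits by letter class: vowels +8, consonants +11.
On board: b(cons)+11=m, o(vowel)+8=w, a(vowel)+8=i, r(cons)+11=c, d(cons)+11=o.

mwico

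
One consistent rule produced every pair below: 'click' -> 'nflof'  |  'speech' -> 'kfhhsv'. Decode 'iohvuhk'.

herself

The output letters match the input read backwards, each shifted +3: click reversed is kcilc. Read the word backwards and shift each letter +3.
Reversing it on iohvuhk: shift back: i−3=f, o−3=l, h−3=e, v−3=s, u−3=r, h−3=e, k−3=h → flesreh; then reverse → herself.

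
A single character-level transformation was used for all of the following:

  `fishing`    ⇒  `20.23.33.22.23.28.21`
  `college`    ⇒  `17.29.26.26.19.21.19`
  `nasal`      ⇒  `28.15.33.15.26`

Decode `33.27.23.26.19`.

smile

f is letter #6 and maps to 20: an offset of 14. Letters become their 1-based position plus 14 (so a→15, b→16, …).
Reversing it on 33.27.23.26.19: 33→(33−14)÷1=19=s, 27→(27−14)÷1=13=m, 23→(23−14)÷1=9=i, 26→(26−14)÷1=12=l, 19→(19−14)÷1=5=e.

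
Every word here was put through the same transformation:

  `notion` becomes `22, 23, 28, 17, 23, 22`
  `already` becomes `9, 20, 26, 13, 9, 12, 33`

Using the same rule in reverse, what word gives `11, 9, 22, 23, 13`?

Each letter is replaced by its alphabet position (a=1..z=26) + 8.
Decoding 11, 9, 22, 23, 13: 11→(11−8)÷1=3=c, 9→(9−8)÷1=1=a, 22→(22−8)÷1=14=n, 23→(23−8)÷1=15=o, 13→(13−8)÷1=5=e.

canoe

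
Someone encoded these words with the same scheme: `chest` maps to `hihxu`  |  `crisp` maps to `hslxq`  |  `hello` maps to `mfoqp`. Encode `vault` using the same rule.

Shifts by position in chest: pos 0: c→h (+5), pos 1: h→i (+1), pos 2: e→h (+3), pos 3: s→x (+5), pos 4: t→u (+1) — repeating every 3. The shifts repeat in a cycle of length 3: positions 0,1,… shift by +5, +1, +3, then the pattern repeats.
On vault: v+5=a, a+1=b, u+3=x, l+5=q, t+1=u.

abxqu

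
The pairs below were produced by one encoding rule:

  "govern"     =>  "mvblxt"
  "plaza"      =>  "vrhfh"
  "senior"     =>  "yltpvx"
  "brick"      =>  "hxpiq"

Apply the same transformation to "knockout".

qtviqvbz

Two shifts are in play — +7 for a/e/i/o/u, +6 for every other letter.
For knockout: k(cons)+6=q, n(cons)+6=t, o(vowel)+7=v, c(cons)+6=i, k(cons)+6=q, o(vowel)+7=v, u(vowel)+7=b, t(cons)+6=z.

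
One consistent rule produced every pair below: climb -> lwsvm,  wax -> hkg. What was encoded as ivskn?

daily

The output letters match the input read backwards, each shifted +10: climb reversed is bmilc. Read the word backwards and shift each letter +10.
Reversing it on ivskn: shift back: i−10=y, v−10=l, s−10=i, k−10=a, n−10=d → yliad; then reverse → daily.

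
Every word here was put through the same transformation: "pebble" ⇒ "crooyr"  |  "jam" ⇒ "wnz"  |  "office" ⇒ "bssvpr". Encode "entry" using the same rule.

ragel

Compare letters: p→c is +13, e→r is +13, b→o is +13 — a constant shift. This is a Caesar cipher with shift 13.
On entry: e+13=r, n+13=a, t+13=g, r+13=e, y+13=l.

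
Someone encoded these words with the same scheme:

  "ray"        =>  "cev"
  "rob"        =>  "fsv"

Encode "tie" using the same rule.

The output letters match the input read backwards, each shifted +4: ray reversed is yar. Two steps: reverse the string, then apply a Caesar shift of +4.
On tie: reverse → eit; then shift: e+4=i, i+4=m, t+4=x.

imx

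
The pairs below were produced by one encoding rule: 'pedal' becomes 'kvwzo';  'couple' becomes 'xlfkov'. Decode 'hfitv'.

surge

Each letter is replaced by its mirror in the alphabet: a↔z, b↔y, c↔x, and so on (the Atbash cipher).
Undoing it on hfitv: h↔s, f↔u, i↔r, t↔g, v↔e.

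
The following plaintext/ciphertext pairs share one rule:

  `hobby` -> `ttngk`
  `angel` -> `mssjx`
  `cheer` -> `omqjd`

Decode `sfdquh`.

Shifts by position in hobby: pos 0: h→t (+12), pos 1: o→t (+5), pos 2: b→n (+12), pos 3: b→g (+5) — repeating every 2. The shifts repeat in a cycle of length 2: positions 0,1,… shift by +12, +5, then the pattern repeats.
Reversing it on sfdquh: s−12=g, f−5=a, d−12=r, q−5=l, u−12=i, h−5=c.

garlic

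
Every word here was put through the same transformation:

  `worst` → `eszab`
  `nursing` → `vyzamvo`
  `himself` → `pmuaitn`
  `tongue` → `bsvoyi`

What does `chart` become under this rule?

kpezb

The shift depends on letter class: consonant w→e is +8, but vowel o→s is +4. Two shifts are in play — +4 for a/e/i/o/u, +8 for every other letter.
Applying it to chart: c(cons)+8=k, h(cons)+8=p, a(vowel)+4=e, r(cons)+8=z, t(cons)+8=b.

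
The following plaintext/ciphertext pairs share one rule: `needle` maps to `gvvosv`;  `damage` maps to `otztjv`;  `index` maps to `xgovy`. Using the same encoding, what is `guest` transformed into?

jdvpw

n(13)→g(6) and e(4)→v(21) fit y≡7x+19 (mod 26); the inverse of 7 mod 26 is 15. Treating letters as 0–25, the rule is x ↦ 7x + 19 (mod 26).
For guest: g(6)→7·6+19≡9=j; u(20)→7·20+19≡3=d; e(4)→7·4+19≡21=v; s(18)→7·18+19≡15=p; t(19)→7·19+19≡22=w (all mod 26).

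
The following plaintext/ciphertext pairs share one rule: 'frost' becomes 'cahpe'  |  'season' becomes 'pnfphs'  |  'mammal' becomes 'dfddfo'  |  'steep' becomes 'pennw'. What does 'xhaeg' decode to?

worth

f(5)→c(2) and r(17)→a(0) fit y≡15x+5 (mod 26); the inverse of 15 mod 26 is 7. Each letter's alphabet position (a=0..z=25) is mapped through 15·x+5 mod 26 — an affine cipher.
Reversing it on xhaeg: x(23)→7·(23−5)≡22=w; h(7)→7·(7−5)≡14=o; a(0)→7·(0−5)≡17=r; e(4)→7·(4−5)≡19=t; g(6)→7·(6−5)≡7=h (all mod 26).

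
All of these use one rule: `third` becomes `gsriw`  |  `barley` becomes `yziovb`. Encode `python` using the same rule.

kbgslm

Letters are reflected about the middle of the alphabet (position → 25−position): Atbash.
Applying it to python: p↔k, y↔b, t↔g, h↔s, o↔l, n↔m.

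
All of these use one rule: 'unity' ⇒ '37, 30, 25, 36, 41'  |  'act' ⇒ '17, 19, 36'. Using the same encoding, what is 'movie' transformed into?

u is letter #21 and maps to 37: an offset of 16. The number is (letter's place in the alphabet, a=1) + 16.
On movie: m=13→29, o=15→31, v=22→38, i=9→25, e=5→21.

29, 31, 38, 25, 21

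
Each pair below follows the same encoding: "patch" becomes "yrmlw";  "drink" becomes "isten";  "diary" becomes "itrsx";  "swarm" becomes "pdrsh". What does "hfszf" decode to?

p(15)→y(24) and a(0)→r(17) fit y≡23x+17 (mod 26); the inverse of 23 mod 26 is 17. Treating letters as 0–25, the rule is x ↦ 23x + 17 (mod 26).
Reversing it on hfszf: h(7)→17·(7−17)≡12=m; f(5)→17·(5−17)≡4=e; s(18)→17·(18−17)≡17=r; z(25)→17·(25−17)≡6=g; f(5)→17·(5−17)≡4=e (all mod 26).

merge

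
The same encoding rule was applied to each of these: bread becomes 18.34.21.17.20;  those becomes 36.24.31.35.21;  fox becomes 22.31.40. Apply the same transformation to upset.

37.32.35.21.36

b is letter #2 and maps to 18: an offset of 16. Each letter is replaced by its alphabet position (a=1..z=26) + 16.
On upset: u=21→37, p=16→32, s=19→35, e=5→21, t=20→36.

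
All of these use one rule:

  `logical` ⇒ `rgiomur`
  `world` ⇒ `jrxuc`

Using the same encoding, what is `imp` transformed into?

The output letters match the input read backwards, each shifted +6: logical reversed is lacigol. Read the word backwards and shift each letter +6.
On imp: reverse → pmi; then shift: p+6=v, m+6=s, i+6=o.

vso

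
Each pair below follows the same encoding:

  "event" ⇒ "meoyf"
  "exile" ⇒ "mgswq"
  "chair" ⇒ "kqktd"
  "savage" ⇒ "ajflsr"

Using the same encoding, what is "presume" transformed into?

Each letter shifts forward by (position + 8), i.e. 8, 9, 10, … — the shift grows by one for each successive letter.
On presume: p+8=x, r+9=a, e+10=o, s+11=d, u+12=g, m+13=z, e+14=s.

xaodgzs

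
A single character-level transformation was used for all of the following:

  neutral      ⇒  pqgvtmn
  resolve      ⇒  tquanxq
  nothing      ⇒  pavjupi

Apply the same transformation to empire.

The shift depends on letter class: consonant n→p is +2, but vowel e→q is +12. Vowels shift forward by 12 and consonants shift forward by 2.
Applying it to empire: e(vowel)+12=q, m(cons)+2=o, p(cons)+2=r, i(vowel)+12=u, r(cons)+2=t, e(vowel)+12=q.

qorutq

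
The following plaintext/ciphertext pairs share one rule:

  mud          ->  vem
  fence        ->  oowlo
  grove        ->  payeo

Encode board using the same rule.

The shift depends on letter class: consonant m→v is +9, but vowel u→e is +10. Two shifts are in play — +10 for a/e/i/o/u, +9 for every other letter.
For board: b(cons)+9=k, o(vowel)+10=y, a(vowel)+10=k, r(cons)+9=a, d(cons)+9=m.

kykam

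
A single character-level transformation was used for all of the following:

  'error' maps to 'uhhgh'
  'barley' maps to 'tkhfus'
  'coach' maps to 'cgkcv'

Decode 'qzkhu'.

e(4)→u(20) and r(17)→h(7) fit y≡9x+10 (mod 26); the inverse of 9 mod 26 is 3. Treating letters as 0–25, the rule is x ↦ 9x + 10 (mod 26).
Decoding qzkhu: q(16)→3·(16−10)≡18=s; z(25)→3·(25−10)≡19=t; k(10)→3·(10−10)≡0=a; h(7)→3·(7−10)≡17=r; u(20)→3·(20−10)≡4=e (all mod 26).

stare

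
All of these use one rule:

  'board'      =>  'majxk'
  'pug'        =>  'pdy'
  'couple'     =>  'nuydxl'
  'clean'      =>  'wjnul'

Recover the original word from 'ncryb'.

The output letters match the input read backwards, each shifted +9: board reversed is draob. Read the word backwards and shift each letter +9.
Reversing it on ncryb: shift back: n−9=e, c−9=t, r−9=i, y−9=p, b−9=s → etips; then reverse → spite.

spite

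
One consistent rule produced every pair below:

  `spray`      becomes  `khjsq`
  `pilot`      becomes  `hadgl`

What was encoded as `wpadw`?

This is a Caesar cipher with shift 18.
Reversing it on wpadw: w−18=e, p−18=x, a−18=i, d−18=l, w−18=e.

exile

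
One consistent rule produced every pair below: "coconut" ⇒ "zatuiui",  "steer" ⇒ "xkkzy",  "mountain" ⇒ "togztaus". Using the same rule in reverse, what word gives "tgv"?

The output letters match the input read backwards, each shifted +6: coconut reversed is tunococ. Read the word backwards and shift each letter +6.
Decoding tgv: shift back: t−6=n, g−6=a, v−6=p → nap; then reverse → pan.

pan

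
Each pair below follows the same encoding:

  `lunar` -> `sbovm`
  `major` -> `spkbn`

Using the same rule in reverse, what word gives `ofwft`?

seven

The output letters match the input read backwards, each shifted +1: lunar reversed is ranul. Read the word backwards and shift each letter +1.
Undoing it on ofwft: shift back: o−1=n, f−1=e, w−1=v, f−1=e, t−1=s → neves; then reverse → seven.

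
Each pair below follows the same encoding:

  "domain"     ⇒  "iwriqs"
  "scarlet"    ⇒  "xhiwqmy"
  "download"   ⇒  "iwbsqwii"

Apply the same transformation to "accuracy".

ihhcwihd

The rule splits by letter class: vowels +8, consonants +5.
For accuracy: a(vowel)+8=i, c(cons)+5=h, c(cons)+5=h, u(vowel)+8=c, r(cons)+5=w, a(vowel)+8=i, c(cons)+5=h, y(cons)+5=d.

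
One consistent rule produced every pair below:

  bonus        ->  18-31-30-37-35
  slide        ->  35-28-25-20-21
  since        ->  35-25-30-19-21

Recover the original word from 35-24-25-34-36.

Letters become their 1-based position plus 16 (so a→17, b→18, …).
Undoing it on 35-24-25-34-36: 35→(35−16)÷1=19=s, 24→(24−16)÷1=8=h, 25→(25−16)÷1=9=i, 34→(34−16)÷1=18=r, 36→(36−16)÷1=20=t.

shirt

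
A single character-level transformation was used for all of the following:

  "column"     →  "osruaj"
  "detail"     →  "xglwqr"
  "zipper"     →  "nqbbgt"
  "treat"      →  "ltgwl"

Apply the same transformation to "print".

btqjl

c(2)→o(14) and o(14)→s(18) fit y≡9x+22 (mod 26); the inverse of 9 mod 26 is 3. Each letter's alphabet position (a=0..z=25) is mapped through 9·x+22 mod 26 — an affine cipher.
For print: p(15)→9·15+22≡1=b; r(17)→9·17+22≡19=t; i(8)→9·8+22≡16=q; n(13)→9·13+22≡9=j; t(19)→9·19+22≡11=l (all mod 26).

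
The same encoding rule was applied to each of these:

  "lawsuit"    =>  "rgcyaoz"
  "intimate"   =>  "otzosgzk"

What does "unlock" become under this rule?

atruiq

Compare letters: l→r is +6, a→g is +6, w→c is +6 — a constant shift. Every letter moves 6 places later in the alphabet, wrapping around z→a.
On unlock: u+6=a, n+6=t, l+6=r, o+6=u, c+6=i, k+6=q.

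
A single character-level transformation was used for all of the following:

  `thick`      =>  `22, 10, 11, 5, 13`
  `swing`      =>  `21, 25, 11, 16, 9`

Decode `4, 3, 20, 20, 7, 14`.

barrel

t is letter #20 and maps to 22: an offset of 2. Each letter is replaced by its alphabet position (a=1..z=26) + 2.
Reversing it on 4, 3, 20, 20, 7, 14: 4→(4−2)÷1=2=b, 3→(3−2)÷1=1=a, 20→(20−2)÷1=18=r, 20→(20−2)÷1=18=r, 7→(7−2)÷1=5=e, 14→(14−2)÷1=12=l.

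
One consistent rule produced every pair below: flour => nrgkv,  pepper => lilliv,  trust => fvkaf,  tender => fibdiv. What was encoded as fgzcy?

f(5)→n(13) and l(11)→r(17) fit y≡5x+14 (mod 26); the inverse of 5 mod 26 is 21. Each letter's alphabet position (a=0..z=25) is mapped through 5·x+14 mod 26 — an affine cipher.
Decoding fgzcy: f(5)→21·(5−14)≡19=t; g(6)→21·(6−14)≡14=o; z(25)→21·(25−14)≡23=x; c(2)→21·(2−14)≡8=i; y(24)→21·(24−14)≡2=c (all mod 26).

toxic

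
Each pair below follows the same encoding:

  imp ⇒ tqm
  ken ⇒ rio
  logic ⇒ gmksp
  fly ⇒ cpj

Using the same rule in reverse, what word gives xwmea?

waist

The output letters match the input read backwards, each shifted +4: imp reversed is pmi. Read the word backwards and shift each letter +4.
Undoing it on xwmea: shift back: x−4=t, w−4=s, m−4=i, e−4=a, a−4=w → tsiaw; then reverse → waist.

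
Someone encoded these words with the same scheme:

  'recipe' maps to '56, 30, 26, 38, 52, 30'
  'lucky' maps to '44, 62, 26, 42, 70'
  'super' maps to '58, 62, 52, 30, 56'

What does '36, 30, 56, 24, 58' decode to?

herbs

r(#18)→56 and e(#5)→30: differences scale by 2, so n = 2·pos + 20. The formula is n = 2×(alphabet index, a=1) + 20.
Undoing it on 36, 30, 56, 24, 58: 36→(36−20)÷2=8=h, 30→(30−20)÷2=5=e, 56→(56−20)÷2=18=r, 24→(24−20)÷2=2=b, 58→(58−20)÷2=19=s.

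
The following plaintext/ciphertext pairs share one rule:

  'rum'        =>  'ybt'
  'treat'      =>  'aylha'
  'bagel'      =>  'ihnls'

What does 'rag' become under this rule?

yhn

This is a Caesar cipher with shift 7.
For rag: r+7=y, a+7=h, g+7=n.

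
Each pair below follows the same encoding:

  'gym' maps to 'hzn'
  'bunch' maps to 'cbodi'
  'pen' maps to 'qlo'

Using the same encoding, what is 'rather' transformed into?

shuils

The shift depends on letter class: consonant g→h is +1, but vowel u→b is +7. The rule splits by letter class: vowels +7, consonants +1.
On rather: r(cons)+1=s, a(vowel)+7=h, t(cons)+1=u, h(cons)+1=i, e(vowel)+7=l, r(cons)+1=s.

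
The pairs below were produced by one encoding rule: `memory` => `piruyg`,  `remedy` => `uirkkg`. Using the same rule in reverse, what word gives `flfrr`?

chalk

In memory: m→p is +3, e→i is +4, m→r is +5, o→u is +6 — the shift increases by 1 each position. Letter i (0-indexed) is shifted by i+3, so successive shifts are 3, 4, 5, ….
Reversing it on flfrr: f−3=c, l−4=h, f−5=a, r−6=l, r−7=k.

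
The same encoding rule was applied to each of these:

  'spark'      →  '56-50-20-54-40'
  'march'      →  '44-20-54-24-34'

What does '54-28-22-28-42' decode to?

With a=1..z=26, the number is 2·pos + 18.
Decoding 54-28-22-28-42: 54→(54−18)÷2=18=r, 28→(28−18)÷2=5=e, 22→(22−18)÷2=2=b, 28→(28−18)÷2=5=e, 42→(42−18)÷2=12=l.

rebel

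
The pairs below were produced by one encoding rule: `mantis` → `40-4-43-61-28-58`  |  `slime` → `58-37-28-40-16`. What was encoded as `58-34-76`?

The formula is n = 3×(alphabet index, a=1) + 1.
Reversing it on 58-34-76: 58→(58−1)÷3=19=s, 34→(34−1)÷3=11=k, 76→(76−1)÷3=25=y.

sky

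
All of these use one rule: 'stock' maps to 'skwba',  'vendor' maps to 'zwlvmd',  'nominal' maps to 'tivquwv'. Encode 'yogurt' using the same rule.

bzcowg

Two steps: reverse the string, then apply a Caesar shift of +8.
Applying it to yogurt: reverse → trugoy; then shift: t+8=b, r+8=z, u+8=c, g+8=o, o+8=w, y+8=g.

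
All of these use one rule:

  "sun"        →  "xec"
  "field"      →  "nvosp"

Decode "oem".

cue

The word is reversed, then every letter is shifted forward by 10.
Reversing it on oem: shift back: o−10=e, e−10=u, m−10=c → euc; then reverse → cue.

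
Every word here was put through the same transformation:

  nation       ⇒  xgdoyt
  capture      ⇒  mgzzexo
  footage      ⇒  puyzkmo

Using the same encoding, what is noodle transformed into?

xuyjvk

It's a Vigenère-style cipher with numeric key [10,6]: position i shifts by key[i mod 2].
On noodle: n+10=x, o+6=u, o+10=y, d+6=j, l+10=v, e+6=k.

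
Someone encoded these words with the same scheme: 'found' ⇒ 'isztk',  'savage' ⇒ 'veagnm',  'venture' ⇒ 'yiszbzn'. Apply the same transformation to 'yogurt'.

In found: f→i is +3, o→s is +4, u→z is +5, n→t is +6 — the shift increases by 1 each position. Each letter shifts forward by (position + 3), i.e. 3, 4, 5, … — the shift grows by one for each successive letter.
Applying it to yogurt: y+3=b, o+4=s, g+5=l, u+6=a, r+7=y, t+8=b.

bslayb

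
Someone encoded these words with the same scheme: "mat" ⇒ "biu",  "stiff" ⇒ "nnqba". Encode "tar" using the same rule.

The output letters match the input read backwards, each shifted +8: mat reversed is tam. Read the word backwards and shift each letter +8.
On tar: reverse → rat; then shift: r+8=z, a+8=i, t+8=b.

zib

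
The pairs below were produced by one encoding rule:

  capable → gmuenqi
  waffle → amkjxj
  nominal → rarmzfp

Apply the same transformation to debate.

hqgefj

Shifts by position in capable: pos 0: c→g (+4), pos 1: a→m (+12), pos 2: p→u (+5), pos 3: a→e (+4), pos 4: b→n (+12), pos 5: l→q (+5) — repeating every 3. The shifts repeat in a cycle of length 3: positions 0,1,… shift by +4, +12, +5, then the pattern repeats.
Applying it to debate: d+4=h, e+12=q, b+5=g, a+4=e, t+12=f, e+5=j.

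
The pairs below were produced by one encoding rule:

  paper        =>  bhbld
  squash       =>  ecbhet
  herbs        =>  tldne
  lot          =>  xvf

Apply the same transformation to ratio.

The shift depends on letter class: consonant p→b is +12, but vowel a→h is +7. The rule splits by letter class: vowels +7, consonants +12.
For ratio: r(cons)+12=d, a(vowel)+7=h, t(cons)+12=f, i(vowel)+7=p, o(vowel)+7=v.

dhfpv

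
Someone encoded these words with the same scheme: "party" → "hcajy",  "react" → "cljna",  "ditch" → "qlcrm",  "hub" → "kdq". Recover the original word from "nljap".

The output letters match the input read backwards, each shifted +9: party reversed is ytrap. Read the word backwards and shift each letter +9.
Reversing it on nljap: shift back: n−9=e, l−9=c, j−9=a, a−9=r, p−9=g → ecarg; then reverse → grace.

grace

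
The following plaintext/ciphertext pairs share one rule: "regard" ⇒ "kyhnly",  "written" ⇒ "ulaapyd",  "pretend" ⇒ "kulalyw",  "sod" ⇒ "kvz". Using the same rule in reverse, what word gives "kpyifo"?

The output letters match the input read backwards, each shifted +7: regard reversed is drager. The word is reversed, then every letter is shifted forward by 7.
Undoing it on kpyifo: shift back: k−7=d, p−7=i, y−7=r, i−7=b, f−7=y, o−7=h → dirbyh; then reverse → hybrid.

hybrid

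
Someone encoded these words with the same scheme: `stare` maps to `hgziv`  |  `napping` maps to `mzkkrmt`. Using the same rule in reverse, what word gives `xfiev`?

curve

This is the alphabet-reversal cipher (Atbash): a becomes z, b becomes y, etc.
Undoing it on xfiev: x↔c, f↔u, i↔r, e↔v, v↔e.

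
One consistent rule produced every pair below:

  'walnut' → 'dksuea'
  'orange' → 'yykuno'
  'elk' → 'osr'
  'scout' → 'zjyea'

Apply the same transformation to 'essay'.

The shift depends on letter class: consonant w→d is +7, but vowel a→k is +10. Two shifts are in play — +10 for a/e/i/o/u, +7 for every other letter.
Applying it to essay: e(vowel)+10=o, s(cons)+7=z, s(cons)+7=z, a(vowel)+10=k, y(cons)+7=f.

ozzkf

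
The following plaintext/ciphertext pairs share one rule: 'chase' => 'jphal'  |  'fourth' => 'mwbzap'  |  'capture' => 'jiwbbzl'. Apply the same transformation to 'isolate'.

A repeating key of period 2 is used — shifts +7, +8 over and over.
Applying it to isolate: i+7=p, s+8=a, o+7=v, l+8=t, a+7=h, t+8=b, e+7=l.

pavthbl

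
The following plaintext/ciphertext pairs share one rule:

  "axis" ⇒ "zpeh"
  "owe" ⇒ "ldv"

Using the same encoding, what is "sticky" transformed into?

frjpaz

The output letters match the input read backwards, each shifted +7: axis reversed is sixa. Read the word backwards and shift each letter +7.
Applying it to sticky: reverse → ykcits; then shift: y+7=f, k+7=r, c+7=j, i+7=p, t+7=a, s+7=z.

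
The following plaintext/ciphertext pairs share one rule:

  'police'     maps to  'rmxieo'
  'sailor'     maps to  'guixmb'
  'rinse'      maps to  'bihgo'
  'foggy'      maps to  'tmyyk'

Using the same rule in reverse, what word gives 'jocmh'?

demon

This is an affine cipher: with a=0,…,z=25, each position x becomes (5x+20) mod 26.
Decoding jocmh: j(9)→21·(9−20)≡3=d; o(14)→21·(14−20)≡4=e; c(2)→21·(2−20)≡12=m; m(12)→21·(12−20)≡14=o; h(7)→21·(7−20)≡13=n (all mod 26).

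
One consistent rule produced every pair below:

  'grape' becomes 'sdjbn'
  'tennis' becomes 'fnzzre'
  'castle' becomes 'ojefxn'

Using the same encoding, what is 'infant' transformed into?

rzrjzf

The shift depends on letter class: consonant g→s is +12, but vowel a→j is +9. The rule splits by letter class: vowels +9, consonants +12.
For infant: i(vowel)+9=r, n(cons)+12=z, f(cons)+12=r, a(vowel)+9=j, n(cons)+12=z, t(cons)+12=f.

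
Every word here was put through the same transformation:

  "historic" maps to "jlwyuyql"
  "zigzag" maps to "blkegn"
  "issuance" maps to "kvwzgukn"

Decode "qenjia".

object

In historic: h→j is +2, i→l is +3, s→w is +4, t→y is +5 — the shift increases by 1 each position. The shift increases by 1 at each position, starting from +2: 2, 3, 4, ….
Undoing it on qenjia: q−2=o, e−3=b, n−4=j, j−5=e, i−6=c, a−7=t.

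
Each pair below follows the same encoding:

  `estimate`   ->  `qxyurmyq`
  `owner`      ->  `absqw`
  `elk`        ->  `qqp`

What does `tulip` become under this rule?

ygquu

The shift depends on letter class: consonant s→x is +5, but vowel e→q is +12. Vowels shift forward by 12 and consonants shift forward by 5.
On tulip: t(cons)+5=y, u(vowel)+12=g, l(cons)+5=q, i(vowel)+12=u, p(cons)+5=u.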